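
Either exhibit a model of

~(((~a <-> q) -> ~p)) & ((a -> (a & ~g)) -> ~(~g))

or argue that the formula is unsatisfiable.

p = True, a = True, g = True, q = False

  ~(((~a <-> q) -> ~p)) = True
    (~a <-> q) -> ~p = False
      ~a <-> q = True
        ~a = False
      ~p = False
  (a -> (a & ~g)) -> ~(~g) = True
    a -> (a & ~g) = False
      a & ~g = False
        ~g = False
    ~(~g) = True
      ~g = False
Both conjuncts True, so the formula holds.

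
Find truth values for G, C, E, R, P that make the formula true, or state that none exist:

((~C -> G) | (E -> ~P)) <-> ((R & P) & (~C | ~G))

G = False; C = False; E = False; R = True; P = True

  ((~C -> G) | (E -> ~P)) <-> ((R & P) & (~C | ~G)) = True
    (~C -> G) | (E -> ~P) = True
      ~C -> G = False
        ~C = True
      E -> ~P = True
        ~P = False
    (R & P) & (~C | ~G) = True
      R & P = True
      ~C | ~G = True
        ~C = True
        ~G = True
The formula evaluates to True.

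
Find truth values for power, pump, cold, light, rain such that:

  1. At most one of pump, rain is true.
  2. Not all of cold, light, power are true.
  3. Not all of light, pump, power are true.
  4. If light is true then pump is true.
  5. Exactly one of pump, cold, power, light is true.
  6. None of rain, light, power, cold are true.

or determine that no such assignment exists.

power=F, pump=T, cold=F, light=F, rain=F

  (1) {pump, rain}: 1 true — at most one ✓
  (2) {cold, light, power}: 0/3 true — not all ✓
  (3) {light, pump, power}: 1/3 true — not all ✓
  (4) light=F ⇒ pump: vacuous ✓
  (5) {pump, cold, power, light}: 1 true — exactly one ✓
  (6) {rain, light, power, cold}: 0 true — none ✓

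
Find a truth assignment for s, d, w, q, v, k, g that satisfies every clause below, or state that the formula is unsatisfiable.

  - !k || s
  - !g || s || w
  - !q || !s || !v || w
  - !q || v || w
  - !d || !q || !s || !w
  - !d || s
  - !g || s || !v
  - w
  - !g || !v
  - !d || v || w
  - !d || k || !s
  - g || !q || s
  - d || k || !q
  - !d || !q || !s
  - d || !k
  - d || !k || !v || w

Unit clause (w) forces w = True.
Set s = True.
Set d = True.
  then (!d || !q || !s || !w) forces q = False.
  then (!d || k || !s) forces k = True.
Set v = False.
Set g = False.
All clauses satisfied.

s = True, d = True, w = True, q = False, v = False, k = True, g = False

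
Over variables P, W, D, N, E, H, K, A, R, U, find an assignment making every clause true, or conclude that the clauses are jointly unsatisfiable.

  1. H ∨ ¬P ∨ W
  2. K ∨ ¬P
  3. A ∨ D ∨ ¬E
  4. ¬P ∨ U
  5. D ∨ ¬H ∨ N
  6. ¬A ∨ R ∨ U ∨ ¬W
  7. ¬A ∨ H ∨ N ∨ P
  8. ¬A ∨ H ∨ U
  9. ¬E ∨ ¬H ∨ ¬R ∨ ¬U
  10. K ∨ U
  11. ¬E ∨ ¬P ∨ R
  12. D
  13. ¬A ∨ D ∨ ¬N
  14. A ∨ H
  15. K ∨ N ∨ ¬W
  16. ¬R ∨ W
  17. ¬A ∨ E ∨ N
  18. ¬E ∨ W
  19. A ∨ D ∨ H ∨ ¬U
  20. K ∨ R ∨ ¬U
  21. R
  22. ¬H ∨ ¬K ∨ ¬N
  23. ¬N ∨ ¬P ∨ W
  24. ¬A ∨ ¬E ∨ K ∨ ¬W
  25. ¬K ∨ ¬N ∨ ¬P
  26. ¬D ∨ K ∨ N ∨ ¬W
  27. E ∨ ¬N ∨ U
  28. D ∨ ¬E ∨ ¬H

Unit clause (D) forces D = True.
Unit clause (R) forces R = True.
In (¬R ∨ W) only W is left, so W = True.
Set P = False.
Set N = False.
  then (K ∨ N ∨ ¬W) forces K = True.
Set E = False.
  then (¬A ∨ E ∨ N) forces A = False.
  then (A ∨ H) forces H = True.
Set U = False.
All clauses satisfied.

P = False, W = True, D = True, N = False, E = False, H = True, K = True, A = False, R = True, U = False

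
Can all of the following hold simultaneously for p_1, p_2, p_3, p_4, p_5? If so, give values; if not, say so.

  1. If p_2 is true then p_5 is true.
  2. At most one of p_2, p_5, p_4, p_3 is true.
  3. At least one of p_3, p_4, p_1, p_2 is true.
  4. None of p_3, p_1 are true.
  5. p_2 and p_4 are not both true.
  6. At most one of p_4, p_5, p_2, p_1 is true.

p_1: False; p_2: False; p_3: False; p_4: True; p_5: False

  (1) p_2=F ⇒ p_5: vacuous ✓
  (2) {p_2, p_5, p_4, p_3}: 1 true — at most one ✓
  (3) {p_3, p_4, p_1, p_2}: 1 true — at least one ✓
  (4) {p_3, p_1}: 0 true — none ✓
  (5) p_2=F, p_4=T — not both ✓
  (6) {p_4, p_5, p_2, p_1}: 1 true — at most one ✓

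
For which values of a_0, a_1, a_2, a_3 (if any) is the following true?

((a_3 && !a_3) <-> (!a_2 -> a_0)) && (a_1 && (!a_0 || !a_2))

a_0=F, a_1=T, a_2=F, a_3=F

  (a_3 && !a_3) <-> (!a_2 -> a_0) = True
    a_3 && !a_3 = False
      !a_3 = True
    !a_2 -> a_0 = False
      !a_2 = True
  a_1 && (!a_0 || !a_2) = True
    !a_0 || !a_2 = True
      !a_0 = True
      !a_2 = True
Both conjuncts True, so the formula holds.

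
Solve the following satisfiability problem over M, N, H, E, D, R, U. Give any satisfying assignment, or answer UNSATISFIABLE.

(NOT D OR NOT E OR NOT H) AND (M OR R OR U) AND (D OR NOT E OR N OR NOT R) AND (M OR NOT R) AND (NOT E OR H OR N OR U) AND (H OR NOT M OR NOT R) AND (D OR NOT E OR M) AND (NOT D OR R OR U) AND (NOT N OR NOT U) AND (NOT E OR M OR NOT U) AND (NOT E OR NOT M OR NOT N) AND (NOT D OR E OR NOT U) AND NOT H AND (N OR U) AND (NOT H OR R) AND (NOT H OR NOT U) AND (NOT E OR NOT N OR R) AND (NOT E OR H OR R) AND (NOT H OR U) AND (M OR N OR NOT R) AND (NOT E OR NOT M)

M: True, N: True, H: False, E: False, D: False, R: False, U: False

Unit clause (NOT H) forces H = False.
Set M = True.
  then (H OR NOT M OR NOT R) forces R = False.
  then (NOT E OR H OR R) forces E = False.
Set N = True.
  then (NOT N OR NOT U) forces U = False.
  then (NOT D OR R OR U) forces D = False.
All clauses satisfied.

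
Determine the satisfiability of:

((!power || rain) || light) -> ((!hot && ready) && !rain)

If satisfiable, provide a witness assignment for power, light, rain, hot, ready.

power = False, light = False, rain = False, hot = False, ready = True

  ((!power || rain) || light) -> ((!hot && ready) && !rain) = True
    (!power || rain) || light = True
      !power || rain = True
        !power = True
    (!hot && ready) && !rain = True
      !hot && ready = True
        !hot = True
      !rain = True
The formula evaluates to True.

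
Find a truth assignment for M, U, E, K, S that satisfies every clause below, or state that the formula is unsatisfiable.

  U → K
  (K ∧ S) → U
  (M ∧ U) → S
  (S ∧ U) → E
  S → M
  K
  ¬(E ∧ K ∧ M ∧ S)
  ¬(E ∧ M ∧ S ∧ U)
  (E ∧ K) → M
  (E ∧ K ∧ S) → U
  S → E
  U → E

M=F; U=F; E=F; K=T; S=F

Unit clause (K) forces K = True.
Set M = False.
  then (M ∨ ¬S) forces S = False.
  then (¬E ∨ ¬K ∨ M) forces E = False.
  then (E ∨ ¬U) forces U = False.
All clauses satisfied.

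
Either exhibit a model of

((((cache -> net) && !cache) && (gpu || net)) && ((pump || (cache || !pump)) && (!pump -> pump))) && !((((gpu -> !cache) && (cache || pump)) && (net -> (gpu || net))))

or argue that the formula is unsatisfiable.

No satisfying assignment exists.

Case cache = True: the conjunct !cache is False.
Case cache = False: the formula simplifies to ((gpu || net) && ((pump || !pump) && (!pump -> pump))) && !((pump && (net -> (gpu || net)))).
  pump = True: simplifies to (gpu || net) && !((net -> (gpu || net))).
    net = True: the conjunct !((net -> (gpu || net))) becomes !((True -> True)) = False.
    net = False: the conjunct !((net -> (gpu || net))) becomes !((False -> gpu)) = False.
  pump = False: the conjunct !pump -> pump becomes !False -> False = False.
Both cases fail — unsatisfiable.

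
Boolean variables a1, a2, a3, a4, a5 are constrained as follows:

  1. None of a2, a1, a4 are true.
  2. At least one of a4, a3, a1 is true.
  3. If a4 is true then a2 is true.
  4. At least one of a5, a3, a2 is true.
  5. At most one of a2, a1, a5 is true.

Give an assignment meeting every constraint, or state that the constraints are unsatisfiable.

a1=F, a2=F, a3=T, a4=F, a5=F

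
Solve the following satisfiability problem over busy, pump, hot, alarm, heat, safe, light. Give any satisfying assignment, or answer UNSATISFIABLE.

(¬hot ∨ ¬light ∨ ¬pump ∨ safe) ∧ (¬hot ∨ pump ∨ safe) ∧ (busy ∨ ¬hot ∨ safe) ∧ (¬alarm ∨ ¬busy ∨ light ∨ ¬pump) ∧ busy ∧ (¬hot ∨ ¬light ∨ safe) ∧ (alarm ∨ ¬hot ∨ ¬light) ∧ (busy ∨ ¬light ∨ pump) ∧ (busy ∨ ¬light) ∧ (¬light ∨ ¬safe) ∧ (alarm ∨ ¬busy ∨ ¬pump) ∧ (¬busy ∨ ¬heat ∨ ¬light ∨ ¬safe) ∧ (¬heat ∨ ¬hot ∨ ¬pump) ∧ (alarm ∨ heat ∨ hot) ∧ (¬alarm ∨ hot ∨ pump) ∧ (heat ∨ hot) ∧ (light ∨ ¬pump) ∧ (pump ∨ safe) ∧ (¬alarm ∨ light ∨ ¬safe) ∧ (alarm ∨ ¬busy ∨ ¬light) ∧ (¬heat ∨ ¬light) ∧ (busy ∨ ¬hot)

Unit clause (busy) forces busy = True.
Set pump = False.
  then (pump ∨ safe) forces safe = True.
  then (¬light ∨ ¬safe) forces light = False.
  then (¬alarm ∨ light ∨ ¬safe) forces alarm = False.
Set hot = True.
Set heat = True.
All clauses satisfied.

busy = True; pump = False; hot = True; alarm = False; heat = True; safe = True; light = False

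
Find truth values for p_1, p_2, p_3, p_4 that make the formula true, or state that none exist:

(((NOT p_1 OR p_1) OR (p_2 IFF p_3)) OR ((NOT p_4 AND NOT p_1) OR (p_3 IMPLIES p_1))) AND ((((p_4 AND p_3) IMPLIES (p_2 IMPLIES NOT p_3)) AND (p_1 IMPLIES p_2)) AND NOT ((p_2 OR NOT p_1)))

Case p_1 = True: the formula simplifies to (((p_4 AND p_3) IMPLIES (p_2 IMPLIES NOT p_3)) AND p_2) AND NOT p_2.
  p_2 = True: the conjunct NOT p_2 is False.
  p_2 = False: the conjunct p_2 is False.
Case p_1 = False: the conjunct NOT ((p_2 OR NOT p_1)) becomes NOT ((p_2 OR True)) = False.
Both cases fail — unsatisfiable.

UNSATISFIABLE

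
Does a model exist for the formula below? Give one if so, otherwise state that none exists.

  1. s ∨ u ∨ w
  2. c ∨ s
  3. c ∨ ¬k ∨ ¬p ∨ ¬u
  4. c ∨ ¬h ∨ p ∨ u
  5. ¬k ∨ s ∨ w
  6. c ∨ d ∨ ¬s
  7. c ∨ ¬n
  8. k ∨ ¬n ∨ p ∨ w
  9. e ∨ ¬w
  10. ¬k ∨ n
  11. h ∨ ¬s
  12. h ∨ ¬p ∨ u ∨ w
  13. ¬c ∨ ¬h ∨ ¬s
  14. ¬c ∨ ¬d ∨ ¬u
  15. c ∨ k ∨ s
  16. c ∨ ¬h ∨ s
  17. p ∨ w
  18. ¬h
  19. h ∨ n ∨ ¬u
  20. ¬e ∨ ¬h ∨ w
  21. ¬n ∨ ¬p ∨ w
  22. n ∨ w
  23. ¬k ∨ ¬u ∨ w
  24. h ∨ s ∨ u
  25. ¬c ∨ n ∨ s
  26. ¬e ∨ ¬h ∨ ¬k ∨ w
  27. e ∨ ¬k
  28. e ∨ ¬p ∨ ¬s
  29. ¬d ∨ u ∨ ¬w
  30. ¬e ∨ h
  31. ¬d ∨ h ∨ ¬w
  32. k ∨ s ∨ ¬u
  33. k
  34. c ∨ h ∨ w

Unsatisfiable — no assignment works.

Case k = True:
  (¬k ∨ n) forces n = True.
  (c ∨ ¬n) forces c = True.
  (¬h) forces h = False.
  (h ∨ ¬s) forces s = False.
  (¬k ∨ s ∨ w) forces w = True.
  (e ∨ ¬w) forces e = True.
  Clause (¬e ∨ h) is falsified — contradiction.
Case k = False:
  Clause (k) is falsified — contradiction.
Both cases fail, so the formula is unsatisfiable.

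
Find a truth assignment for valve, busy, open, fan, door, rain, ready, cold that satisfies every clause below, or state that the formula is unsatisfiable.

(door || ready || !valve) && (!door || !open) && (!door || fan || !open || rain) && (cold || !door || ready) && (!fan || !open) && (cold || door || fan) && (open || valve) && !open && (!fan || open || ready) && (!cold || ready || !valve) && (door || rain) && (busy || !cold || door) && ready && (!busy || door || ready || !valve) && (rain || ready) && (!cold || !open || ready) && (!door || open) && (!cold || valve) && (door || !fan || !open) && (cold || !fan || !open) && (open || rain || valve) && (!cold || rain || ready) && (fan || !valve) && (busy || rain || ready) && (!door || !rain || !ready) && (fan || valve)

valve: True, busy: True, open: False, fan: True, door: False, rain: True, ready: True, cold: True

Unit clause (!open) forces open = False.
Unit clause (ready) forces ready = True.
In (!door || open) only !door is left, so door = False.
In (open || valve) only valve is left, so valve = True.
In (door || rain) only rain is left, so rain = True.
In (fan || !valve) only fan is left, so fan = True.
Set busy = True.
Set cold = True.
All clauses satisfied.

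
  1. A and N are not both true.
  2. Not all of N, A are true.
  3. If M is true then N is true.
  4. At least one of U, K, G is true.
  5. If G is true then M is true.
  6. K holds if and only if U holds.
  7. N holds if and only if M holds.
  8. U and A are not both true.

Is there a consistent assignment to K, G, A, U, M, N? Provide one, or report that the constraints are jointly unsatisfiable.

K: False; G: True; A: False; U: False; M: True; N: True

  (1) A=F, N=T — not both ✓
  (2) {N, A}: 1/2 true — not all ✓
  (3) M=T ⇒ N: T ✓
  (4) {U, K, G}: 1 true — at least one ✓
  (5) G=T ⇒ M: T ✓
  (6) K=F, U=F — same ✓
  (7) N=T, M=T — same ✓
  (8) U=F, A=F — not both ✓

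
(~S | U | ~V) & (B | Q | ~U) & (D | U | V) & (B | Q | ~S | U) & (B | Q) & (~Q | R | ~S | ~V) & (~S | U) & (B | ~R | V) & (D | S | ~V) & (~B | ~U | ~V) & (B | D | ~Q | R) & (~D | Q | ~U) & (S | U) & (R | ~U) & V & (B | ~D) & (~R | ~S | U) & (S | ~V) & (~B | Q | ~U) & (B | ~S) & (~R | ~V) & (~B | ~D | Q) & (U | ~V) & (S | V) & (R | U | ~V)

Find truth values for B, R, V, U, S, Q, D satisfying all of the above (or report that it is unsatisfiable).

Unsatisfiable — no assignment works.

Case R = True:
  (V) forces V = True.
  Clause (~R | ~V) is falsified — contradiction.
Case R = False:
  (R | ~U) forces U = False.
  (~S | U) forces S = False.
  Clause (S | U) is falsified — contradiction.
Both cases fail, so the formula is unsatisfiable.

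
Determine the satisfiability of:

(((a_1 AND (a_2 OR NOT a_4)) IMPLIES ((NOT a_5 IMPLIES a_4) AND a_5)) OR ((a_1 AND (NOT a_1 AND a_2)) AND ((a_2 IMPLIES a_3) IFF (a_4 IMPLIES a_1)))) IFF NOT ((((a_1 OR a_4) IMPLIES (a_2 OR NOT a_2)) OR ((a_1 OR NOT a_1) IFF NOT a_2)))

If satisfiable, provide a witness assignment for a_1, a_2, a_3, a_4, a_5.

a_1: True, a_2: True, a_3: False, a_4: False, a_5: False

  (((a_1 AND (a_2 OR NOT a_4)) IMPLIES ((NOT a_5 IMPLIES a_4) AND a_5)) OR ((a_1 AND (NOT a_1 AND a_2)) AND ((a_2 IMPLIES a_3) IFF (a_4 IMPLIES a_1)))) IFF NOT ((((a_1 OR a_4) IMPLIES (a_2 OR NOT a_2)) OR ((a_1 OR NOT a_1) IFF NOT a_2))) = True
    ((a_1 AND (a_2 OR NOT a_4)) IMPLIES ((NOT a_5 IMPLIES a_4) AND a_5)) OR ((a_1 AND (NOT a_1 AND a_2)) AND ((a_2 IMPLIES a_3) IFF (a_4 IMPLIES a_1))) = False
      (a_1 AND (a_2 OR NOT a_4)) IMPLIES ((NOT a_5 IMPLIES a_4) AND a_5) = False
        a_1 AND (a_2 OR NOT a_4) = True
          a_2 OR NOT a_4 = True
            NOT a_4 = True
        (NOT a_5 IMPLIES a_4) AND a_5 = False
          NOT a_5 IMPLIES a_4 = False
            NOT a_5 = True
      (a_1 AND (NOT a_1 AND a_2)) AND ((a_2 IMPLIES a_3) IFF (a_4 IMPLIES a_1)) = False
        a_1 AND (NOT a_1 AND a_2) = False
          NOT a_1 AND a_2 = False
            NOT a_1 = False
        (a_2 IMPLIES a_3) IFF (a_4 IMPLIES a_1) = False
          a_2 IMPLIES a_3 = False
          a_4 IMPLIES a_1 = True
    NOT ((((a_1 OR a_4) IMPLIES (a_2 OR NOT a_2)) OR ((a_1 OR NOT a_1) IFF NOT a_2))) = False
      ((a_1 OR a_4) IMPLIES (a_2 OR NOT a_2)) OR ((a_1 OR NOT a_1) IFF NOT a_2) = True
        (a_1 OR a_4) IMPLIES (a_2 OR NOT a_2) = True
          a_1 OR a_4 = True
          a_2 OR NOT a_2 = True
            NOT a_2 = False
        (a_1 OR NOT a_1) IFF NOT a_2 = False
          a_1 OR NOT a_1 = True
            NOT a_1 = False
          NOT a_2 = False
The formula evaluates to True.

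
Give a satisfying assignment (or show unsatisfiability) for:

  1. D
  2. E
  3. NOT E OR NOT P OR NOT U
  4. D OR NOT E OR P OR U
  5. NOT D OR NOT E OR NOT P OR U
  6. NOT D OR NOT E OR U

P=F, U=T, D=T, E=T

Unit clause (D) forces D = True.
Unit clause (E) forces E = True.
In (NOT D OR NOT E OR U) only U is left, so U = True.
In (NOT E OR NOT P OR NOT U) only NOT P is left, so P = False.
All clauses satisfied.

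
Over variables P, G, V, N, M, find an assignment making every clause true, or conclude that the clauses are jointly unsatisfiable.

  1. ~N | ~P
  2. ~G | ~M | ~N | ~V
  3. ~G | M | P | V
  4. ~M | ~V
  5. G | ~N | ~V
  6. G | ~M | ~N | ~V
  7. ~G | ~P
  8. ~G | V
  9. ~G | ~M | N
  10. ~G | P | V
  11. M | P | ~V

Set P = False.
Try G = True:
  (~G | V) forces V = True.
  (~M | ~V) forces M = False.
  clause (M | P | ~V) is falsified — backtrack.
So G = False.
Try V = True:
  (~M | ~V) forces M = False.
  clause (M | P | ~V) is falsified — backtrack.
So V = False.
Set N = True.
Set M = False.
All clauses satisfied.

P = False, G = False, V = False, N = True, M = False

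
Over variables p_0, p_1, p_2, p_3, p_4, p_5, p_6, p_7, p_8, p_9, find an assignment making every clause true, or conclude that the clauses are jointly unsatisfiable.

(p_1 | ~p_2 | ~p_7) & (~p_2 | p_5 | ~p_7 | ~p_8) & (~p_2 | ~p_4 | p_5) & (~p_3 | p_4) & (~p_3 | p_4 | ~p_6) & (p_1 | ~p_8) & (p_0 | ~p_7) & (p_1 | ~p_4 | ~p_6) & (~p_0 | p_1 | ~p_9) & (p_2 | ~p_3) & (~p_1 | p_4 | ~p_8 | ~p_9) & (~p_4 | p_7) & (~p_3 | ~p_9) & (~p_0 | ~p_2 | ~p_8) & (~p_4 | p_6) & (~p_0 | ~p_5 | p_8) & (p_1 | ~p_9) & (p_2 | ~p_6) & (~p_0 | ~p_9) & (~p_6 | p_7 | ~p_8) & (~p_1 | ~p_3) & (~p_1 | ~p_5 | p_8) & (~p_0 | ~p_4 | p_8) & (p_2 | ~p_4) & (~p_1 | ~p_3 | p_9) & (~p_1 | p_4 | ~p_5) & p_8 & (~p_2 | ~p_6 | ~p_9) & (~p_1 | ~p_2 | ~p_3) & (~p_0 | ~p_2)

Unit clause (p_8) forces p_8 = True.
In (p_1 | ~p_8) only p_1 is left, so p_1 = True.
In (~p_1 | ~p_3) only ~p_3 is left, so p_3 = False.
Set p_0 = True.
  then (~p_0 | ~p_2 | ~p_8) forces p_2 = False.
  then (p_2 | ~p_6) forces p_6 = False.
  then (~p_0 | ~p_9) forces p_9 = False.
  then (p_2 | ~p_4) forces p_4 = False.
  then (~p_1 | p_4 | ~p_5) forces p_5 = False.
Set p_7 = False.
All clauses satisfied.

p_0: True, p_1: True, p_2: False, p_3: False, p_4: False, p_5: False, p_6: False, p_7: False, p_8: True, p_9: False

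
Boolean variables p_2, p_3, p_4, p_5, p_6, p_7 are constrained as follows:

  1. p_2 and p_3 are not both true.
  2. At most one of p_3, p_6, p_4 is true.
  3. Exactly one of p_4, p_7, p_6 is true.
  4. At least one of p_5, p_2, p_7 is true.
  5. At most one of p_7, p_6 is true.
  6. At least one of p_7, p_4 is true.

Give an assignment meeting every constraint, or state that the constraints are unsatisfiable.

p_2 = False; p_3 = False; p_4 = True; p_5 = True; p_6 = False; p_7 = False

  (1) p_2=F, p_3=F — not both ✓
  (2) {p_3, p_6, p_4}: 1 true — at most one ✓
  (3) {p_4, p_7, p_6}: 1 true — exactly one ✓
  (4) {p_5, p_2, p_7}: 1 true — at least one ✓
  (5) {p_7, p_6}: 0 true — at most one ✓
  (6) {p_7, p_4}: 1 true — at least one ✓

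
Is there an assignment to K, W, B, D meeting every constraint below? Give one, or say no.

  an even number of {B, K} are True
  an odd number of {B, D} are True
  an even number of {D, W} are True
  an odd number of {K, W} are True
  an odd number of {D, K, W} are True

K=T, W=F, B=T, D=F

{B, K}: 2 true → even ✓
{B, D}: 1 true → odd ✓
{D, W}: 0 true → even ✓
{K, W}: 1 true → odd ✓
{D, K, W}: 1 true → odd ✓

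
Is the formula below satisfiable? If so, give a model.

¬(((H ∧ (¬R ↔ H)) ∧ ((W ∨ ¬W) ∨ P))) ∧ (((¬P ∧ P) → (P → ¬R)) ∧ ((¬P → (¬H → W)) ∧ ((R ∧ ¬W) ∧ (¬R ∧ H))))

Case R = True: the conjunct ¬R is False.
Case R = False: the conjunct R is False.
Both cases fail — unsatisfiable.

Unsatisfiable — no assignment works.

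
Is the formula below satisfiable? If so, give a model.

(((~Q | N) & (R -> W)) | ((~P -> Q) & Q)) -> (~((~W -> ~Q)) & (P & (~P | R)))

Q=F, P=T, R=T, N=F, W=F

  (((~Q | N) & (R -> W)) | ((~P -> Q) & Q)) -> (~((~W -> ~Q)) & (P & (~P | R))) = True
    ((~Q | N) & (R -> W)) | ((~P -> Q) & Q) = False
      (~Q | N) & (R -> W) = False
        ~Q | N = True
          ~Q = True
        R -> W = False
      (~P -> Q) & Q = False
        ~P -> Q = True
          ~P = False
    ~((~W -> ~Q)) & (P & (~P | R)) = False
      ~((~W -> ~Q)) = False
        ~W -> ~Q = True
          ~W = True
          ~Q = True
      P & (~P | R) = True
        ~P | R = True
          ~P = False
The formula evaluates to True.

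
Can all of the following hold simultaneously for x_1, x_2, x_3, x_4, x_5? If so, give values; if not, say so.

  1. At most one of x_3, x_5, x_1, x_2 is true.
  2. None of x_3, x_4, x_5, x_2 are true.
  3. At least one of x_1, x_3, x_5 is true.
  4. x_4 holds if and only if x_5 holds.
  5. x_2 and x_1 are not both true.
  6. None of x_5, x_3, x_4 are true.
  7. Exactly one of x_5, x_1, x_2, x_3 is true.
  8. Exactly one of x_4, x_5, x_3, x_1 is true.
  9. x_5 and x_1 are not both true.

x_1 = True, x_2 = False, x_3 = False, x_4 = False, x_5 = False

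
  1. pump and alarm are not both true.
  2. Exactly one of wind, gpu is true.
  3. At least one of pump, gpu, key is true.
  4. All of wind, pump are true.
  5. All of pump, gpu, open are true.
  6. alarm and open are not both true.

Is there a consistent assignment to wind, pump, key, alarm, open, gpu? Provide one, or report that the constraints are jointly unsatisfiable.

Case wind = True:
  (2) with wind=T forces gpu = False.
  Constraint (5) is violated (gpu=F) — contradiction.
Case wind = False:
  Constraint (4) is violated (wind=F) — contradiction.
Both cases fail — unsatisfiable.

Unsatisfiable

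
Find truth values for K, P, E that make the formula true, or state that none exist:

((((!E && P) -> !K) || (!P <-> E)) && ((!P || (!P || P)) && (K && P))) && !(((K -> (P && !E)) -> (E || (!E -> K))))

Case K = True: the conjunct !(((K -> (P && !E)) -> (E || (!E -> K)))) becomes !(((P && !E) -> True)) = False.
Case K = False: the conjunct K is False.
Both cases fail — unsatisfiable.

Unsatisfiable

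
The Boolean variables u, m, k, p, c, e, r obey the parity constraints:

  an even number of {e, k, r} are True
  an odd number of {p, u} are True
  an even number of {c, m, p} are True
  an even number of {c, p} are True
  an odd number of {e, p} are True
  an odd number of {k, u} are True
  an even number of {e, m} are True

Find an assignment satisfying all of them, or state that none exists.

u: False; m: False; k: True; p: True; c: True; e: False; r: True

{e, k, r}: 2 true → even ✓
{p, u}: 1 true → odd ✓
{c, m, p}: 2 true → even ✓
{c, p}: 2 true → even ✓
{e, p}: 1 true → odd ✓
{k, u}: 1 true → odd ✓
{e, m}: 0 true → even ✓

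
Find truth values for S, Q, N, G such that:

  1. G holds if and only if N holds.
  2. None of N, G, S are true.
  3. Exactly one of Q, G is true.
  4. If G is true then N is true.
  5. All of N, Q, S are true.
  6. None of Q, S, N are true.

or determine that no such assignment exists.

Case S = True:
  Constraint (2) is violated (S=T) — contradiction.
Case S = False:
  Constraint (5) is violated (S=F) — contradiction.
Both cases fail — unsatisfiable.

No satisfying assignment exists.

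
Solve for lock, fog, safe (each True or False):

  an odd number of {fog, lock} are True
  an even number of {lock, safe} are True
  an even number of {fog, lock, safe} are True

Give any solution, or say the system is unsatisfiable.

lock = True, fog = False, safe = True

{fog, lock}: 1 true → odd ✓
{lock, safe}: 2 true → even ✓
{fog, lock, safe}: 2 true → even ✓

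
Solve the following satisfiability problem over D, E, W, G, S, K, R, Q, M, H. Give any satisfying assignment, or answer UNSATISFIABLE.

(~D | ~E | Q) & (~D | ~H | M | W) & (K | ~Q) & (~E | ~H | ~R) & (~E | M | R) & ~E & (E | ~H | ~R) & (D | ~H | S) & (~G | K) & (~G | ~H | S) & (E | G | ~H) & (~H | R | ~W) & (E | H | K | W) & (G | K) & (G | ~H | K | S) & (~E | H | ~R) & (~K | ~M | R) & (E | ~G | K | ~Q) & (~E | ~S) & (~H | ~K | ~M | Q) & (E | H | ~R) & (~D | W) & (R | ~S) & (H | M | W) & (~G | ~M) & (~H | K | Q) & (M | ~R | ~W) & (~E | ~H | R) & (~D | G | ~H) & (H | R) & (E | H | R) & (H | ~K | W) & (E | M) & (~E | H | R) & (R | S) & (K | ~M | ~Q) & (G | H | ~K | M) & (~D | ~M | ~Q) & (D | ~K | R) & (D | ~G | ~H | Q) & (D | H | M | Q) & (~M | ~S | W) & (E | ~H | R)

UNSATISFIABLE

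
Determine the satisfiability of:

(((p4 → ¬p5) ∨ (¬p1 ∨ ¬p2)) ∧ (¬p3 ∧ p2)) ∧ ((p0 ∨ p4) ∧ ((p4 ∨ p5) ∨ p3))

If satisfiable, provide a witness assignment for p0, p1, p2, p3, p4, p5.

p0=T; p1=F; p2=T; p3=F; p4=T; p5=T

  ((p4 → ¬p5) ∨ (¬p1 ∨ ¬p2)) ∧ (¬p3 ∧ p2) = True
    (p4 → ¬p5) ∨ (¬p1 ∨ ¬p2) = True
      p4 → ¬p5 = False
        ¬p5 = False
      ¬p1 ∨ ¬p2 = True
        ¬p1 = True
        ¬p2 = False
    ¬p3 ∧ p2 = True
      ¬p3 = True
  (p0 ∨ p4) ∧ ((p4 ∨ p5) ∨ p3) = True
    p0 ∨ p4 = True
    (p4 ∨ p5) ∨ p3 = True
      p4 ∨ p5 = True
Both conjuncts True, so the formula holds.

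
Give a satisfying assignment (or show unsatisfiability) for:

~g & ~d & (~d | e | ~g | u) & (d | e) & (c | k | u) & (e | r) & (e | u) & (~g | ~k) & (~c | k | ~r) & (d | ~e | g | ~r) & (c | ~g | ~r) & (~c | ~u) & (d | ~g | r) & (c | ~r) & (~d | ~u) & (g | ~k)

g = False, e = True, u = True, c = False, d = False, k = False, r = False

Unit clause (~g) forces g = False.
Unit clause (~d) forces d = False.
In (d | e) only e is left, so e = True.
In (d | ~e | g | ~r) only ~r is left, so r = False.
In (g | ~k) only ~k is left, so k = False.
Set u = True.
  then (~c | ~u) forces c = False.
All clauses satisfied.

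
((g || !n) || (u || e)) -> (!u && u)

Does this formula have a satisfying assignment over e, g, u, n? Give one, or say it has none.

e: False; g: False; u: False; n: True

  ((g || !n) || (u || e)) -> (!u && u) = True
    (g || !n) || (u || e) = False
      g || !n = False
        !n = False
      u || e = False
    !u && u = False
      !u = True
The formula evaluates to True.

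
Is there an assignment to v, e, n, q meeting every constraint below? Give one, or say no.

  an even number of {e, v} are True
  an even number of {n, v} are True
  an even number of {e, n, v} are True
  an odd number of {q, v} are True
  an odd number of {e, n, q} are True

v: False; e: False; n: False; q: True

{e, v}: 0 true → even ✓
{n, v}: 0 true → even ✓
{e, n, v}: 0 true → even ✓
{q, v}: 1 true → odd ✓
{e, n, q}: 1 true → odd ✓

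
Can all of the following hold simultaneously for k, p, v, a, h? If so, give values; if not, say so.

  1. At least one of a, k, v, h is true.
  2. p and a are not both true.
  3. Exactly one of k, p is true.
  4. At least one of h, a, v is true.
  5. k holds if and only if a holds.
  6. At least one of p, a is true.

k: False; p: True; v: False; a: False; h: True

  (1) {a, k, v, h}: 1 true — at least one ✓
  (2) p=T, a=F — not both ✓
  (3) {k, p}: 1 true — exactly one ✓
  (4) {h, a, v}: 1 true — at least one ✓
  (5) k=F, a=F — same ✓
  (6) {p, a}: 1 true — at least one ✓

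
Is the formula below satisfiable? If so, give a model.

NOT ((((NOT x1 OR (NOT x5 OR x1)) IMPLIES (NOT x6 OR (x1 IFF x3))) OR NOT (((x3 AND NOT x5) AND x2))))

x1 = False, x2 = True, x3 = True, x5 = False, x6 = True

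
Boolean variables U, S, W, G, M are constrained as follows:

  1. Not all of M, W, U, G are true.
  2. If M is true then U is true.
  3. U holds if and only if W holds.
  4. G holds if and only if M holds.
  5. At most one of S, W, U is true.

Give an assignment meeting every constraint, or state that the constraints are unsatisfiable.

U = False; S = True; W = False; G = False; M = False

  (1) {M, W, U, G}: 0/4 true — not all ✓
  (2) M=F ⇒ U: vacuous ✓
  (3) U=F, W=F — same ✓
  (4) G=F, M=F — same ✓
  (5) {S, W, U}: 1 true — at most one ✓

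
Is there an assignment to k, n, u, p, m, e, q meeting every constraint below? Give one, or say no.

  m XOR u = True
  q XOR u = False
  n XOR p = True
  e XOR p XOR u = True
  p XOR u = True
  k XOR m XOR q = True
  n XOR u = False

k=F; n=T; u=T; p=F; m=F; e=F; q=T

m XOR u = F XOR T = True ✓
q XOR u = T XOR T = False ✓
n XOR p = T XOR F = True ✓
e XOR p XOR u = F XOR F XOR T = True ✓
p XOR u = F XOR T = True ✓
k XOR m XOR q = F XOR F XOR T = True ✓
n XOR u = T XOR T = False ✓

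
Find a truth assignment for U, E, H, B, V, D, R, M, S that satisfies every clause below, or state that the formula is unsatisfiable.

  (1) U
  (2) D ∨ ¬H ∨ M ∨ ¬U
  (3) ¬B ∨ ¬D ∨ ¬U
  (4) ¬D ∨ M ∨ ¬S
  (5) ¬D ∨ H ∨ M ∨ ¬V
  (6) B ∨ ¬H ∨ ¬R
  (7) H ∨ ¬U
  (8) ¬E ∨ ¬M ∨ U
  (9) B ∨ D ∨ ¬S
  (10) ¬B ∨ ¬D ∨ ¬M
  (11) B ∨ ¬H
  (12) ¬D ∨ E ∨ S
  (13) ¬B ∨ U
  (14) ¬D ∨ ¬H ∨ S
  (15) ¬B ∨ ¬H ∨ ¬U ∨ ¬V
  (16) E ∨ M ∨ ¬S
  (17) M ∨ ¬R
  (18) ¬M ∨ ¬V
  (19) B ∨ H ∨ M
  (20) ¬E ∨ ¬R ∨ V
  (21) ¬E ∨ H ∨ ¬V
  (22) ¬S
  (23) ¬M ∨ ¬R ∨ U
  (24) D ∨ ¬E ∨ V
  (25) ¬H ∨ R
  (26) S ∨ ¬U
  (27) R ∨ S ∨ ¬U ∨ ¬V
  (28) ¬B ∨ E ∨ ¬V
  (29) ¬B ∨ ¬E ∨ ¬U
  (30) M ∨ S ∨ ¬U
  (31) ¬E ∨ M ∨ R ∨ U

The formula is unsatisfiable.

Case S = True:
  Clause (¬S) is falsified — contradiction.
Case S = False:
  (U) forces U = True.
  Clause (S ∨ ¬U) is falsified — contradiction.
Both cases fail, so the formula is unsatisfiable.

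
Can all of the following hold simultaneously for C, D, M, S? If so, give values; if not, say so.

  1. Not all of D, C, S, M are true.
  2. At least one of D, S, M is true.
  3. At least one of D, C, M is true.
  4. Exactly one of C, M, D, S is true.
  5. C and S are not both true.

C = False, D = True, M = False, S = False

  (1) {D, C, S, M}: 1/4 true — not all ✓
  (2) {D, S, M}: 1 true — at least one ✓
  (3) {D, C, M}: 1 true — at least one ✓
  (4) {C, M, D, S}: 1 true — exactly one ✓
  (5) C=F, S=F — not both ✓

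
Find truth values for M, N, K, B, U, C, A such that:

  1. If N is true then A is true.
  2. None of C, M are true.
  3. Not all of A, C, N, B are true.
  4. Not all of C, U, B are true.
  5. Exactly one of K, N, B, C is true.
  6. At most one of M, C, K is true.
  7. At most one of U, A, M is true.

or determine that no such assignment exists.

M: False, N: False, K: False, B: True, U: False, C: False, A: True

  (1) N=F ⇒ A: vacuous ✓
  (2) {C, M}: 0 true — none ✓
  (3) {A, C, N, B}: 2/4 true — not all ✓
  (4) {C, U, B}: 1/3 true — not all ✓
  (5) {K, N, B, C}: 1 true — exactly one ✓
  (6) {M, C, K}: 0 true — at most one ✓
  (7) {U, A, M}: 1 true — at most one ✓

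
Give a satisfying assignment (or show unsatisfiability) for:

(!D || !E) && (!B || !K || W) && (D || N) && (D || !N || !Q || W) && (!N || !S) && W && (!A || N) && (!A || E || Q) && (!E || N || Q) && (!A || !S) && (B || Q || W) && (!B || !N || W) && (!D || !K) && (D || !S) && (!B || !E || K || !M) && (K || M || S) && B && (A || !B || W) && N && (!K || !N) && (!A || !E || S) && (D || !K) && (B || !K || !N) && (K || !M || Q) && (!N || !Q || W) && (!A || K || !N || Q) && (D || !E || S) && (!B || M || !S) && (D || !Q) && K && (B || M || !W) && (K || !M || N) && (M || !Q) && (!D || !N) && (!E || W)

Case K = True:
  (W) forces W = True.
  (!D || !K) forces D = False.
  Clause (D || !K) is falsified — contradiction.
Case K = False:
  Clause (K) is falsified — contradiction.
Both cases fail, so the formula is unsatisfiable.

The formula is unsatisfiable.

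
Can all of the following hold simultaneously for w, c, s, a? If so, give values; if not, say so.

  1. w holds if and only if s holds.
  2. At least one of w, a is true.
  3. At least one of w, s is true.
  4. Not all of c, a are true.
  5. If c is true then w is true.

w=T; c=F; s=T; a=F

  (1) w=T, s=T — same ✓
  (2) {w, a}: 1 true — at least one ✓
  (3) {w, s}: 2 true — at least one ✓
  (4) {c, a}: 0/2 true — not all ✓
  (5) c=F ⇒ w: vacuous ✓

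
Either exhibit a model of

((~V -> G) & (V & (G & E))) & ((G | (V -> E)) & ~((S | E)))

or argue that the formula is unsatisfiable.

No satisfying assignment exists.

Case E = True: the conjunct ~((S | E)) becomes ~((S | True)) = False.
Case E = False: the conjunct E is False.
Both cases fail — unsatisfiable.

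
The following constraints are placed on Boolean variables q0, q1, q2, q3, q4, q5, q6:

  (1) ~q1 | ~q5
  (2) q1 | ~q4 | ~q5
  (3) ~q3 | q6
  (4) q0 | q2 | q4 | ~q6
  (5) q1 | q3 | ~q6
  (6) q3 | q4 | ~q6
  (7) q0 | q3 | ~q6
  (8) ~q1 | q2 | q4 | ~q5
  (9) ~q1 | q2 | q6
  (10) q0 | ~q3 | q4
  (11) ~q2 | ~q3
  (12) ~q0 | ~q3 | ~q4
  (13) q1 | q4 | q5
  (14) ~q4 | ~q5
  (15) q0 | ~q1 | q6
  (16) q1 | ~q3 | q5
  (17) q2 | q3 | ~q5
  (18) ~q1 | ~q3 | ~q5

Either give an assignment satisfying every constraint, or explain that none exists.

Set q0 = True.
Set q1 = False.
Set q2 = False.
Set q3 = False.
  then (q1 | q3 | ~q6) forces q6 = False.
  then (q2 | q3 | ~q5) forces q5 = False.
  then (q1 | q4 | q5) forces q4 = True.
All clauses satisfied.

q0 = True; q1 = False; q2 = False; q3 = False; q4 = True; q5 = False; q6 = False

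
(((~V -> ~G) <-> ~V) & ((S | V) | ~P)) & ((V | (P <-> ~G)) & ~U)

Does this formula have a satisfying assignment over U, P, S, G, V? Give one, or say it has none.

U = False, P = True, S = True, G = False, V = False

  ((~V -> ~G) <-> ~V) & ((S | V) | ~P) = True
    (~V -> ~G) <-> ~V = True
      ~V -> ~G = True
        ~V = True
        ~G = True
      ~V = True
    (S | V) | ~P = True
      S | V = True
      ~P = False
  (V | (P <-> ~G)) & ~U = True
    V | (P <-> ~G) = True
      P <-> ~G = True
        ~G = True
    ~U = True
Both conjuncts True, so the formula holds.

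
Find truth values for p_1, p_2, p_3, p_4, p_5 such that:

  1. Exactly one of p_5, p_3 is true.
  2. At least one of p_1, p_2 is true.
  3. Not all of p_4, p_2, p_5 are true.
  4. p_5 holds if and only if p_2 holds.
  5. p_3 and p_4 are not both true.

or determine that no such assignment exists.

p_1=T, p_2=T, p_3=F, p_4=F, p_5=T

  (1) {p_5, p_3}: 1 true — exactly one ✓
  (2) {p_1, p_2}: 2 true — at least one ✓
  (3) {p_4, p_2, p_5}: 2/3 true — not all ✓
  (4) p_5=T, p_2=T — same ✓
  (5) p_3=F, p_4=F — not both ✓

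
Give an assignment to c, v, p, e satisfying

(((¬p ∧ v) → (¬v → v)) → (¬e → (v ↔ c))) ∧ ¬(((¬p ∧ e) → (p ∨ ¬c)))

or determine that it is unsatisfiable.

c: True, v: False, p: False, e: True

  ((¬p ∧ v) → (¬v → v)) → (¬e → (v ↔ c)) = True
    (¬p ∧ v) → (¬v → v) = True
      ¬p ∧ v = False
        ¬p = True
      ¬v → v = False
        ¬v = True
    ¬e → (v ↔ c) = True
      ¬e = False
      v ↔ c = False
  ¬(((¬p ∧ e) → (p ∨ ¬c))) = True
    (¬p ∧ e) → (p ∨ ¬c) = False
      ¬p ∧ e = True
        ¬p = True
      p ∨ ¬c = False
        ¬c = False
Both conjuncts True, so the formula holds.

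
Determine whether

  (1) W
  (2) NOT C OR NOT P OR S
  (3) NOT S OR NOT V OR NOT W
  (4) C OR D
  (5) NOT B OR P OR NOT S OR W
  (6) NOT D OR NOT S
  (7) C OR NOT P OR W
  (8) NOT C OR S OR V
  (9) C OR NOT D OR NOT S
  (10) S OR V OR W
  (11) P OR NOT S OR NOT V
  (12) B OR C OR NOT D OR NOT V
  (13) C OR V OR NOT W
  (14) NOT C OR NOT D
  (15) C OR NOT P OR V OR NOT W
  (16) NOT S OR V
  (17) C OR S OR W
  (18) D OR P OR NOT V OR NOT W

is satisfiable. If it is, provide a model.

Unit clause (W) forces W = True.
Try V = False:
  (C OR V OR NOT W) forces C = True.
  (NOT C OR S OR V) forces S = True.
  clause (NOT S OR V) is falsified — backtrack.
So V = True.
  then (NOT S OR NOT V OR NOT W) forces S = False.
Set P = False.
  then (D OR P OR NOT V OR NOT W) forces D = True.
  then (NOT C OR NOT D) forces C = False.
  then (B OR C OR NOT D OR NOT V) forces B = True.
All clauses satisfied.

V: True, P: False, B: True, S: False, C: False, W: True, D: True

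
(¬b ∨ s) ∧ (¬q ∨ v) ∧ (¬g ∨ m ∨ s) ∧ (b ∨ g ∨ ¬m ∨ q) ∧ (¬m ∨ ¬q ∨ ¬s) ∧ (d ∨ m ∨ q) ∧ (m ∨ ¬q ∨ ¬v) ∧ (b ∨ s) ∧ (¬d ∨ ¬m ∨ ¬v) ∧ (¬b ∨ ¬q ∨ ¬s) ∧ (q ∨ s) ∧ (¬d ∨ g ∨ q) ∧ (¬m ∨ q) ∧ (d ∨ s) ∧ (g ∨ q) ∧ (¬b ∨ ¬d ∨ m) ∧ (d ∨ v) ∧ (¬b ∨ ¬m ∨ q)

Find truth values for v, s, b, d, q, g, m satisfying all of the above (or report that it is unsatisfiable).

Set v = False.
  then (¬q ∨ v) forces q = False.
  then (q ∨ s) forces s = True.
  then (¬m ∨ q) forces m = False.
  then (g ∨ q) forces g = True.
  then (d ∨ v) forces d = True.
  then (¬b ∨ ¬d ∨ m) forces b = False.
All clauses satisfied.

v=F, s=T, b=F, d=T, q=F, g=T, m=F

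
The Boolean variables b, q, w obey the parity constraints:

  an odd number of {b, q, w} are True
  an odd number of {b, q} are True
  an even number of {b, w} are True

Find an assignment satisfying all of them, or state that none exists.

b=F, q=T, w=F

{b, q, w}: 1 true → odd ✓
{b, q}: 1 true → odd ✓
{b, w}: 0 true → even ✓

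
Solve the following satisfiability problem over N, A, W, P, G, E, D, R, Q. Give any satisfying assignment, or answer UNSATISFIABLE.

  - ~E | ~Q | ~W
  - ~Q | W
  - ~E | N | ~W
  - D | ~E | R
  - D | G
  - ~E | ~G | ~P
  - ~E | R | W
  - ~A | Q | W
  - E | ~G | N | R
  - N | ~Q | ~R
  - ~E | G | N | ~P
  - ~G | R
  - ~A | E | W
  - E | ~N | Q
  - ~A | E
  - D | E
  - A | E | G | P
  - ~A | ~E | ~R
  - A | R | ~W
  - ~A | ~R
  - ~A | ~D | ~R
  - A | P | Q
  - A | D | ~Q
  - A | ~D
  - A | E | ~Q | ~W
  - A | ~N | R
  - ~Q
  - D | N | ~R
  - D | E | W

N = True, A = True, W = True, P = True, G = False, E = True, D = True, R = False, Q = False

Unit clause (~Q) forces Q = False.
Set N = True.
  then (E | ~N | Q) forces E = True.
Set A = True.
  then (~A | Q | W) forces W = True.
  then (~A | ~E | ~R) forces R = False.
  then (D | ~E | R) forces D = True.
  then (~G | R) forces G = False.
Set P = True.
All clauses satisfied.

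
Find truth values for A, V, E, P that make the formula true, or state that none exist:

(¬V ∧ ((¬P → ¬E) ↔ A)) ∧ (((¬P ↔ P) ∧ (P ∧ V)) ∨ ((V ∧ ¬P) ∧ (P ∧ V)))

The conjunct ((¬P ↔ P) ∧ (P ∧ V)) ∨ ((V ∧ ¬P) ∧ (P ∧ V)) is unsatisfiable on its own:
  V=F, P=F: evaluates to False.
  V=F, P=T: evaluates to False.
  V=T, P=F: evaluates to False.
  V=T, P=T: evaluates to False.
So the whole conjunction is unsatisfiable.

No satisfying assignment exists.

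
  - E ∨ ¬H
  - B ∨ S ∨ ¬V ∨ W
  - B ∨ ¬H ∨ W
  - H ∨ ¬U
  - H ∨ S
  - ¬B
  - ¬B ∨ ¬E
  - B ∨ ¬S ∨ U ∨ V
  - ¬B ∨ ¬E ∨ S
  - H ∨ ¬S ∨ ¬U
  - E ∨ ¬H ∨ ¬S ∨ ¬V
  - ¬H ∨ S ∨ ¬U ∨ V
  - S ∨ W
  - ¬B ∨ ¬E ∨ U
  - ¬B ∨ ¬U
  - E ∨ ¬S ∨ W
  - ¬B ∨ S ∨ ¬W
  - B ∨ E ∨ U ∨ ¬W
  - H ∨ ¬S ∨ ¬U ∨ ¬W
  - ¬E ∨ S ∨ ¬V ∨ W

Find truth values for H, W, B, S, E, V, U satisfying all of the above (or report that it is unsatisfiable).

H = True, W = True, B = False, S = True, E = True, V = False, U = True

Unit clause (¬B) forces B = False.
Set H = True.
  then (E ∨ ¬H) forces E = True.
  then (B ∨ ¬H ∨ W) forces W = True.
Set S = True.
Set V = False.
  then (B ∨ ¬S ∨ U ∨ V) forces U = True.
All clauses satisfied.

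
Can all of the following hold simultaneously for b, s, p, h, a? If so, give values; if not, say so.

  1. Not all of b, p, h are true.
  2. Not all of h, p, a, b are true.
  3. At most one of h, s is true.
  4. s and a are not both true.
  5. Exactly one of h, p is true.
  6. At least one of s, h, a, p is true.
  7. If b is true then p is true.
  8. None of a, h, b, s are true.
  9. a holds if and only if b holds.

b=F, s=F, p=T, h=F, a=F

  (1) {b, p, h}: 1/3 true — not all ✓
  (2) {h, p, a, b}: 1/4 true — not all ✓
  (3) {h, s}: 0 true — at most one ✓
  (4) s=F, a=F — not both ✓
  (5) {h, p}: 1 true — exactly one ✓
  (6) {s, h, a, p}: 1 true — at least one ✓
  (7) b=F ⇒ p: vacuous ✓
  (8) {a, h, b, s}: 0 true — none ✓
  (9) a=F, b=F — same ✓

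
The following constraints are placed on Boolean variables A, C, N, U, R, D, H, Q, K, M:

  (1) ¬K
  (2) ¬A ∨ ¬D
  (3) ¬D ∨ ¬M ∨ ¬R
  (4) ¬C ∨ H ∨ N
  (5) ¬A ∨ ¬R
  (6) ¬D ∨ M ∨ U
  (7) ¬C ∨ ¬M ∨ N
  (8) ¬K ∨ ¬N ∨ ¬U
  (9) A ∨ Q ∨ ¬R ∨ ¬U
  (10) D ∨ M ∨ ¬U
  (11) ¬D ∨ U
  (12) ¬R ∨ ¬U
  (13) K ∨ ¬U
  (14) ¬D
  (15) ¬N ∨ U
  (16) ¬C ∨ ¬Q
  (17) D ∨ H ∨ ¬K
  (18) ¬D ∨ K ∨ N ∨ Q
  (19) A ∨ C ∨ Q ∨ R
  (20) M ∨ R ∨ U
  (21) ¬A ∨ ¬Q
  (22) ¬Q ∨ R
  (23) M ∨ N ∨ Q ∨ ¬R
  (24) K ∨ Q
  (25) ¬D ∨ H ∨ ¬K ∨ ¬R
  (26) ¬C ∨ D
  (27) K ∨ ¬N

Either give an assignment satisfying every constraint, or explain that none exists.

Unit clause (¬K) forces K = False.
In (K ∨ ¬U) only ¬U is left, so U = False.
Unit clause (¬D) forces D = False.
In (¬N ∨ U) only ¬N is left, so N = False.
In (K ∨ Q) only Q is left, so Q = True.
In (¬C ∨ D) only ¬C is left, so C = False.
In (¬A ∨ ¬Q) only ¬A is left, so A = False.
In (¬Q ∨ R) only R is left, so R = True.
Set H = False.
Set M = False.
All clauses satisfied.

A = False, C = False, N = False, U = False, R = True, D = False, H = False, Q = True, K = False, M = False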